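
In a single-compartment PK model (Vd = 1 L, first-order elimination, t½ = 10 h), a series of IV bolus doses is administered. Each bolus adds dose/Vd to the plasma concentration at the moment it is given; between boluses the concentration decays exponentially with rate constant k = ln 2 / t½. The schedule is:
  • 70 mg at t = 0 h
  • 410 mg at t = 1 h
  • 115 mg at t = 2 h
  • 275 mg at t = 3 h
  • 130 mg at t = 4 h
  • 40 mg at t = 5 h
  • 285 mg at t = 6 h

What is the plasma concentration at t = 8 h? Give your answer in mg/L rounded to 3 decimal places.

k = ln 2 / 10 = 0.06931 per h
Dose 1 (70 mg at t=0 h): 70·exp(−0.06931·8) = 40.204 mg/L
Dose 2 (410 mg at t=1 h): 410·exp(−0.06931·7) = 252.385 mg/L
Dose 3 (115 mg at t=2 h): 115·exp(−0.06931·6) = 75.872 mg/L
Dose 4 (275 mg at t=3 h): 275·exp(−0.06931·5) = 194.454 mg/L
Dose 5 (130 mg at t=4 h): 130·exp(−0.06931·4) = 98.522 mg/L
Dose 6 (40 mg at t=5 h): 40·exp(−0.06931·3) = 32.490 mg/L
Dose 7 (285 mg at t=6 h): 285·exp(−0.06931·2) = 248.107 mg/L
C(8) = 40.204 + 252.385 + 75.872 + 194.454 + 98.522 + 32.490 + 248.107 = 942.034 mg/L

942.034 mg/L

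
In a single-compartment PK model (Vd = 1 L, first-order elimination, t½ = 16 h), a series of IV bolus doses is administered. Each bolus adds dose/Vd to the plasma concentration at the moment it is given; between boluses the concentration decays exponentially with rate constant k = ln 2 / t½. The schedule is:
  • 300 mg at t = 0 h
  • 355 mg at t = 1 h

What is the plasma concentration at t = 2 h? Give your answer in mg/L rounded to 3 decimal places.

k = ln 2 / 16 = 0.04332 per h
Dose 1 (300 mg at t=0 h): 300·exp(−0.04332·2) = 275.101 mg/L
Dose 2 (355 mg at t=1 h): 355·exp(−0.04332·1) = 339.949 mg/L
C(2) = 275.101 + 339.949 = 615.050 mg/L

615.050 mg/L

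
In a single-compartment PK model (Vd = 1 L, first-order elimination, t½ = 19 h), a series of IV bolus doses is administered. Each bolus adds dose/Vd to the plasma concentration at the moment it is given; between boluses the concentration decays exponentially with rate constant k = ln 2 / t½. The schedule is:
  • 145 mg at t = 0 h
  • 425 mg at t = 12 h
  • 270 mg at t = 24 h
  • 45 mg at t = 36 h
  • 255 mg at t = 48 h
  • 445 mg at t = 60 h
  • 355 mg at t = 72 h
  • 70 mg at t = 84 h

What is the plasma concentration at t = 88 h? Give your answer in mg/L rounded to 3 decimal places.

k = ln 2 / 19 = 0.03648 per h
Dose 1 (145 mg at t=0 h): 145·exp(−0.03648·88) = 5.850 mg/L
Dose 2 (425 mg at t=12 h): 425·exp(−0.03648·76) = 26.562 mg/L
Dose 3 (270 mg at t=24 h): 270·exp(−0.03648·64) = 26.144 mg/L
Dose 4 (45 mg at t=36 h): 45·exp(−0.03648·52) = 6.751 mg/L
Dose 5 (255 mg at t=48 h): 255·exp(−0.03648·40) = 59.264 mg/L
Dose 6 (445 mg at t=60 h): 445·exp(−0.03648·28) = 160.227 mg/L
Dose 7 (355 mg at t=72 h): 355·exp(−0.03648·16) = 198.029 mg/L
Dose 8 (70 mg at t=84 h): 70·exp(−0.03648·4) = 60.496 mg/L
C(88) = 5.850 + 26.562 + 26.144 + 6.751 + 59.264 + 160.227 + 198.029 + 60.496 = 543.323 mg/L

543.323 mg/L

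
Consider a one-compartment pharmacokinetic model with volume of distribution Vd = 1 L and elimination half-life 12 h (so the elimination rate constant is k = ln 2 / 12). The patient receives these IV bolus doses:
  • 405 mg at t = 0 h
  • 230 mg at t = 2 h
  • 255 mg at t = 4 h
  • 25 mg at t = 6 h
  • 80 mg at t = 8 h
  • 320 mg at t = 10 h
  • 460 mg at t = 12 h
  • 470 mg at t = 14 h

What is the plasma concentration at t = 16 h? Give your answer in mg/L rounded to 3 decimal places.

1465.204 mg/L

k = ln 2 / 12 = 0.05776 per h
Dose 1 (405 mg at t=0 h): 405·exp(−0.05776·16) = 160.724 mg/L
Dose 2 (230 mg at t=2 h): 230·exp(−0.05776·14) = 102.453 mg/L
Dose 3 (255 mg at t=4 h): 255·exp(−0.05776·12) = 127.500 mg/L
Dose 4 (25 mg at t=6 h): 25·exp(−0.05776·10) = 14.031 mg/L
Dose 5 (80 mg at t=8 h): 80·exp(−0.05776·8) = 50.397 mg/L
Dose 6 (320 mg at t=10 h): 320·exp(−0.05776·6) = 226.274 mg/L
Dose 7 (460 mg at t=12 h): 460·exp(−0.05776·4) = 365.102 mg/L
Dose 8 (470 mg at t=14 h): 470·exp(−0.05776·2) = 418.722 mg/L
C(16) = 160.724 + 102.453 + 127.500 + 14.031 + 50.397 + 226.274 + 365.102 + 418.722 = 1465.204 mg/L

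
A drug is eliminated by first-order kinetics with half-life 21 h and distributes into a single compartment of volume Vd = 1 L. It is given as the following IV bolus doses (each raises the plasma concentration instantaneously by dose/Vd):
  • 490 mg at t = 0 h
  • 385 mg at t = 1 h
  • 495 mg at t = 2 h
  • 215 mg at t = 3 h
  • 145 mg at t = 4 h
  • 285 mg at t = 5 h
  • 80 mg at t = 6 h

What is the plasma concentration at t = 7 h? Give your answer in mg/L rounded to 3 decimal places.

k = ln 2 / 21 = 0.03301 per h
Dose 1 (490 mg at t=0 h): 490·exp(−0.03301·7) = 388.913 mg/L
Dose 2 (385 mg at t=1 h): 385·exp(−0.03301·6) = 315.829 mg/L
Dose 3 (495 mg at t=2 h): 495·exp(−0.03301·5) = 419.693 mg/L
Dose 4 (215 mg at t=3 h): 215·exp(−0.03301·4) = 188.408 mg/L
Dose 5 (145 mg at t=4 h): 145·exp(−0.03301·3) = 131.330 mg/L
Dose 6 (285 mg at t=5 h): 285·exp(−0.03301·2) = 266.794 mg/L
Dose 7 (80 mg at t=6 h): 80·exp(−0.03301·1) = 77.403 mg/L
C(7) = 388.913 + 315.829 + 419.693 + 188.408 + 131.330 + 266.794 + 77.403 = 1788.369 mg/L

1788.369 mg/L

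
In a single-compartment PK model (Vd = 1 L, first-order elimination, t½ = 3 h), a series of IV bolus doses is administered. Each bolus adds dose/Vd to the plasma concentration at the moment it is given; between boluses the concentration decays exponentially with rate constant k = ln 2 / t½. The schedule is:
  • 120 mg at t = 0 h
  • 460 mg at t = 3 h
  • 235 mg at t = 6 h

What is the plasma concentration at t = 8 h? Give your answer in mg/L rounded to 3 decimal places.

k = ln 2 / 3 = 0.23105 per h
Dose 1 (120 mg at t=0 h): 120·exp(−0.23105·8) = 18.899 mg/L
Dose 2 (460 mg at t=3 h): 460·exp(−0.23105·5) = 144.891 mg/L
Dose 3 (235 mg at t=6 h): 235·exp(−0.23105·2) = 148.041 mg/L
C(8) = 18.899 + 144.891 + 148.041 = 311.830 mg/L

311.830 mg/L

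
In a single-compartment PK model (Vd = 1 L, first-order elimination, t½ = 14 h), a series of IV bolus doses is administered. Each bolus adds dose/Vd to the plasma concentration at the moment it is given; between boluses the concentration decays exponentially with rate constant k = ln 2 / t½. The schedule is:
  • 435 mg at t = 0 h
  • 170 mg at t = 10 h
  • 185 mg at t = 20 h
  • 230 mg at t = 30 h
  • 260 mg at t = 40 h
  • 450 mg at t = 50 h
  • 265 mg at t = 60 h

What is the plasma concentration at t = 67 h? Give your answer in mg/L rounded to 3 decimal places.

530.388 mg/L

k = ln 2 / 14 = 0.04951 per h
Dose 1 (435 mg at t=0 h): 435·exp(−0.04951·67) = 15.771 mg/L
Dose 2 (170 mg at t=10 h): 170·exp(−0.04951·57) = 10.112 mg/L
Dose 3 (185 mg at t=20 h): 185·exp(−0.04951·47) = 18.054 mg/L
Dose 4 (230 mg at t=30 h): 230·exp(−0.04951·37) = 36.825 mg/L
Dose 5 (260 mg at t=40 h): 260·exp(−0.04951·27) = 68.299 mg/L
Dose 6 (450 mg at t=50 h): 450·exp(−0.04951·17) = 193.944 mg/L
Dose 7 (265 mg at t=60 h): 265·exp(−0.04951·7) = 187.383 mg/L
C(67) = 15.771 + 10.112 + 18.054 + 36.825 + 68.299 + 193.944 + 187.383 = 530.388 mg/L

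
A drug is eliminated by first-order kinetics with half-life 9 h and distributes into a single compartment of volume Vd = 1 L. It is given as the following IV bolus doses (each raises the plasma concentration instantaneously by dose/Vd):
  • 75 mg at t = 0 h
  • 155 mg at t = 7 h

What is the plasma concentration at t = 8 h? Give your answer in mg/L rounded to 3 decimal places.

k = ln 2 / 9 = 0.07702 per h
Dose 1 (75 mg at t=0 h): 75·exp(−0.07702·8) = 40.502 mg/L
Dose 2 (155 mg at t=7 h): 155·exp(−0.07702·1) = 143.511 mg/L
C(8) = 40.502 + 143.511 = 184.013 mg/L

184.013 mg/L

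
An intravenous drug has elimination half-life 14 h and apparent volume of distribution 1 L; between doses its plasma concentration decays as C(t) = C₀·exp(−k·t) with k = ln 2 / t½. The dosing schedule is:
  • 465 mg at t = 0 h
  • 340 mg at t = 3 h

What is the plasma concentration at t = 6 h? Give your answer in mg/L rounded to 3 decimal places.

638.564 mg/L

k = ln 2 / 14 = 0.04951 per h
Dose 1 (465 mg at t=0 h): 465·exp(−0.04951·6) = 345.494 mg/L
Dose 2 (340 mg at t=3 h): 340·exp(−0.04951·3) = 293.071 mg/L
C(6) = 345.494 + 293.071 = 638.564 mg/L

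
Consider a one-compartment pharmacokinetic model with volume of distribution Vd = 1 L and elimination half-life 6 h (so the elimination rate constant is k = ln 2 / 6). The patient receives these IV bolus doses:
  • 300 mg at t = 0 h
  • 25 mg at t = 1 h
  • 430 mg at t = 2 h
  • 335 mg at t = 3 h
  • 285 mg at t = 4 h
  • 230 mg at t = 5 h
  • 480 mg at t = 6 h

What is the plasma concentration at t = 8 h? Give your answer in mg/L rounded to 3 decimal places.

1256.353 mg/L

k = ln 2 / 6 = 0.11552 per h
Dose 1 (300 mg at t=0 h): 300·exp(−0.11552·8) = 119.055 mg/L
Dose 2 (25 mg at t=1 h): 25·exp(−0.11552·7) = 11.136 mg/L
Dose 3 (430 mg at t=2 h): 430·exp(−0.11552·6) = 215.000 mg/L
Dose 4 (335 mg at t=3 h): 335·exp(−0.11552·5) = 188.012 mg/L
Dose 5 (285 mg at t=4 h): 285·exp(−0.11552·4) = 179.539 mg/L
Dose 6 (230 mg at t=5 h): 230·exp(−0.11552·3) = 162.635 mg/L
Dose 7 (480 mg at t=6 h): 480·exp(−0.11552·2) = 380.976 mg/L
C(8) = 119.055 + 11.136 + 215.000 + 188.012 + 179.539 + 162.635 + 380.976 = 1256.353 mg/L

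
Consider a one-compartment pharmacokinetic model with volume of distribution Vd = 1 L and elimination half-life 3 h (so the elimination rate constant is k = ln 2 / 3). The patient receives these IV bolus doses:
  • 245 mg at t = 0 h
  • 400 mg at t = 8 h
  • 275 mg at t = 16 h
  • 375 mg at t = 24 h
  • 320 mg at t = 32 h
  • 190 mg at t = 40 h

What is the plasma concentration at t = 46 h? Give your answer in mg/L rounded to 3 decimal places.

k = ln 2 / 3 = 0.23105 per h
Dose 1 (245 mg at t=0 h): 245·exp(−0.23105·46) = 0.006 mg/L
Dose 2 (400 mg at t=8 h): 400·exp(−0.23105·38) = 0.062 mg/L
Dose 3 (275 mg at t=16 h): 275·exp(−0.23105·30) = 0.269 mg/L
Dose 4 (375 mg at t=24 h): 375·exp(−0.23105·22) = 2.325 mg/L
Dose 5 (320 mg at t=32 h): 320·exp(−0.23105·14) = 12.599 mg/L
Dose 6 (190 mg at t=40 h): 190·exp(−0.23105·6) = 47.500 mg/L
C(46) = 0.006 + 0.062 + 0.269 + 2.325 + 12.599 + 47.500 = 62.761 mg/L

62.761 mg/L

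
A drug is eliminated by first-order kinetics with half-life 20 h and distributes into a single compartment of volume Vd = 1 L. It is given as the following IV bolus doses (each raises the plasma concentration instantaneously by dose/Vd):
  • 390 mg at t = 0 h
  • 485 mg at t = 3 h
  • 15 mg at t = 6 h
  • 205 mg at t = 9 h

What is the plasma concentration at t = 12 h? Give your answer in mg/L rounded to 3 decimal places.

809.285 mg/L

k = ln 2 / 20 = 0.03466 per h
Dose 1 (390 mg at t=0 h): 390·exp(−0.03466·12) = 257.304 mg/L
Dose 2 (485 mg at t=3 h): 485·exp(−0.03466·9) = 355.041 mg/L
Dose 3 (15 mg at t=6 h): 15·exp(−0.03466·6) = 12.184 mg/L
Dose 4 (205 mg at t=9 h): 205·exp(−0.03466·3) = 184.756 mg/L
C(12) = 257.304 + 355.041 + 12.184 + 184.756 = 809.285 mg/L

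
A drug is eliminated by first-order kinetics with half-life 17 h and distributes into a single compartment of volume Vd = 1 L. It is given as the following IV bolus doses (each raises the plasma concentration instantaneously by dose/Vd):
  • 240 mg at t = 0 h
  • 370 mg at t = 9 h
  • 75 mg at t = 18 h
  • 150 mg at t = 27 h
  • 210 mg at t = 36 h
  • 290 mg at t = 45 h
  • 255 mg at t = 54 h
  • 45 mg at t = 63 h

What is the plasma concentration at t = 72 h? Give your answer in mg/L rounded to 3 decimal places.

k = ln 2 / 17 = 0.04077 per h
Dose 1 (240 mg at t=0 h): 240·exp(−0.04077·72) = 12.743 mg/L
Dose 2 (370 mg at t=9 h): 370·exp(−0.04077·63) = 28.354 mg/L
Dose 3 (75 mg at t=18 h): 75·exp(−0.04077·54) = 8.296 mg/L
Dose 4 (150 mg at t=27 h): 150·exp(−0.04077·45) = 23.947 mg/L
Dose 5 (210 mg at t=36 h): 210·exp(−0.04077·36) = 48.389 mg/L
Dose 6 (290 mg at t=45 h): 290·exp(−0.04077·27) = 96.448 mg/L
Dose 7 (255 mg at t=54 h): 255·exp(−0.04077·18) = 122.406 mg/L
Dose 8 (45 mg at t=63 h): 45·exp(−0.04077·9) = 31.178 mg/L
C(72) = 12.743 + 28.354 + 8.296 + 23.947 + 48.389 + 96.448 + 122.406 + 31.178 = 371.759 mg/L

371.759 mg/L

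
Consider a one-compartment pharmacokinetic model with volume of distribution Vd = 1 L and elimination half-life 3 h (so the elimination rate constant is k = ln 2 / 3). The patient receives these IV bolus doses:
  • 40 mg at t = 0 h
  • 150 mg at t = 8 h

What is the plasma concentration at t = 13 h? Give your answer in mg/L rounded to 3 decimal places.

k = ln 2 / 3 = 0.23105 per h
Dose 1 (40 mg at t=0 h): 40·exp(−0.23105·13) = 1.984 mg/L
Dose 2 (150 mg at t=8 h): 150·exp(−0.23105·5) = 47.247 mg/L
C(13) = 1.984 + 47.247 = 49.231 mg/L

49.231 mg/L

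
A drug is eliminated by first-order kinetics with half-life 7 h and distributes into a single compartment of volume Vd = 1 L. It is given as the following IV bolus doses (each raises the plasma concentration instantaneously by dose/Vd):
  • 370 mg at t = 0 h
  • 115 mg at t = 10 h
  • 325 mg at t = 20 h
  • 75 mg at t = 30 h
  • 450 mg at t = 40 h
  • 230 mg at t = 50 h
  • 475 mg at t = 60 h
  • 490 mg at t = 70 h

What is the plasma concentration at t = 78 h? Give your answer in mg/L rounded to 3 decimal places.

k = ln 2 / 7 = 0.09902 per h
Dose 1 (370 mg at t=0 h): 370·exp(−0.09902·78) = 0.164 mg/L
Dose 2 (115 mg at t=10 h): 115·exp(−0.09902·68) = 0.137 mg/L
Dose 3 (325 mg at t=20 h): 325·exp(−0.09902·58) = 1.041 mg/L
Dose 4 (75 mg at t=30 h): 75·exp(−0.09902·48) = 0.647 mg/L
Dose 5 (450 mg at t=40 h): 450·exp(−0.09902·38) = 10.448 mg/L
Dose 6 (230 mg at t=50 h): 230·exp(−0.09902·28) = 14.375 mg/L
Dose 7 (475 mg at t=60 h): 475·exp(−0.09902·18) = 79.913 mg/L
Dose 8 (490 mg at t=70 h): 490·exp(−0.09902·8) = 221.902 mg/L
C(78) = 0.164 + 0.137 + 1.041 + 0.647 + 10.448 + 14.375 + 79.913 + 221.902 = 328.627 mg/L

328.627 mg/L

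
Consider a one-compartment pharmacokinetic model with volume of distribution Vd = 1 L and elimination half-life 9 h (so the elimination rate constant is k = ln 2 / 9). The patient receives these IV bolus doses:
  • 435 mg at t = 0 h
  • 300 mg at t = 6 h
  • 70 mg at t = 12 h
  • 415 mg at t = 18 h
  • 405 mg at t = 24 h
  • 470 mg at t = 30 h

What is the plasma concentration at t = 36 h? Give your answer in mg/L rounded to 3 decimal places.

k = ln 2 / 9 = 0.07702 per h
Dose 1 (435 mg at t=0 h): 435·exp(−0.07702·36) = 27.188 mg/L
Dose 2 (300 mg at t=6 h): 300·exp(−0.07702·30) = 29.764 mg/L
Dose 3 (70 mg at t=12 h): 70·exp(−0.07702·24) = 11.024 mg/L
Dose 4 (415 mg at t=18 h): 415·exp(−0.07702·18) = 103.750 mg/L
Dose 5 (405 mg at t=24 h): 405·exp(−0.07702·12) = 160.724 mg/L
Dose 6 (470 mg at t=30 h): 470·exp(−0.07702·6) = 296.081 mg/L
C(36) = 27.188 + 29.764 + 11.024 + 103.750 + 160.724 + 296.081 = 628.531 mg/L

628.531 mg/L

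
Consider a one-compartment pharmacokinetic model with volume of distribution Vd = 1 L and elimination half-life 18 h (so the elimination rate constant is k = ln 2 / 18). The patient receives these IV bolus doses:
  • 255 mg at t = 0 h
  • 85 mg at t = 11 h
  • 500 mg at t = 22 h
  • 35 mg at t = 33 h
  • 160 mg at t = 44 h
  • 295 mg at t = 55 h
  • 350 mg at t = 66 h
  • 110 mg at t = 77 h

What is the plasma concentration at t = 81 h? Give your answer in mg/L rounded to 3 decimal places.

511.683 mg/L

k = ln 2 / 18 = 0.03851 per h
Dose 1 (255 mg at t=0 h): 255·exp(−0.03851·81) = 11.270 mg/L
Dose 2 (85 mg at t=11 h): 85·exp(−0.03851·70) = 5.738 mg/L
Dose 3 (500 mg at t=22 h): 500·exp(−0.03851·59) = 51.554 mg/L
Dose 4 (35 mg at t=33 h): 35·exp(−0.03851·48) = 5.512 mg/L
Dose 5 (160 mg at t=44 h): 160·exp(−0.03851·37) = 38.489 mg/L
Dose 6 (295 mg at t=55 h): 295·exp(−0.03851·26) = 108.393 mg/L
Dose 7 (350 mg at t=66 h): 350·exp(−0.03851·15) = 196.431 mg/L
Dose 8 (110 mg at t=77 h): 110·exp(−0.03851·4) = 94.297 mg/L
C(81) = 11.270 + 5.738 + 51.554 + 5.512 + 38.489 + 108.393 + 196.431 + 94.297 = 511.683 mg/L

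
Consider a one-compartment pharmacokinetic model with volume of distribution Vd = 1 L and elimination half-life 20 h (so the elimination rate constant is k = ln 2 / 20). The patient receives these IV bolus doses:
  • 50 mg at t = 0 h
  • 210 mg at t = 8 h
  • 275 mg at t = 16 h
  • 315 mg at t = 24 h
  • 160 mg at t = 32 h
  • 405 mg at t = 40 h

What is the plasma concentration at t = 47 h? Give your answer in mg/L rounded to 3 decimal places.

k = ln 2 / 20 = 0.03466 per h
Dose 1 (50 mg at t=0 h): 50·exp(−0.03466·47) = 9.807 mg/L
Dose 2 (210 mg at t=8 h): 210·exp(−0.03466·39) = 54.351 mg/L
Dose 3 (275 mg at t=16 h): 275·exp(−0.03466·31) = 93.915 mg/L
Dose 4 (315 mg at t=24 h): 315·exp(−0.03466·23) = 141.947 mg/L
Dose 5 (160 mg at t=32 h): 160·exp(−0.03466·15) = 95.137 mg/L
Dose 6 (405 mg at t=40 h): 405·exp(−0.03466·7) = 317.757 mg/L
C(47) = 9.807 + 54.351 + 93.915 + 141.947 + 95.137 + 317.757 = 712.914 mg/L

712.914 mg/L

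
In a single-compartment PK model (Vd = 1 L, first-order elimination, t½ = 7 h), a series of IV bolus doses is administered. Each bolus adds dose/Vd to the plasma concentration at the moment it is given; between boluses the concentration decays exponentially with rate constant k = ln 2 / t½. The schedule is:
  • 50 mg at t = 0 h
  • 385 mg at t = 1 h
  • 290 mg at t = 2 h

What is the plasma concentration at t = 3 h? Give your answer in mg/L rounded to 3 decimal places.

615.639 mg/L

k = ln 2 / 7 = 0.09902 per h
Dose 1 (50 mg at t=0 h): 50·exp(−0.09902·3) = 37.150 mg/L
Dose 2 (385 mg at t=1 h): 385·exp(−0.09902·2) = 315.829 mg/L
Dose 3 (290 mg at t=2 h): 290·exp(−0.09902·1) = 262.660 mg/L
C(3) = 37.150 + 315.829 + 262.660 = 615.639 mg/L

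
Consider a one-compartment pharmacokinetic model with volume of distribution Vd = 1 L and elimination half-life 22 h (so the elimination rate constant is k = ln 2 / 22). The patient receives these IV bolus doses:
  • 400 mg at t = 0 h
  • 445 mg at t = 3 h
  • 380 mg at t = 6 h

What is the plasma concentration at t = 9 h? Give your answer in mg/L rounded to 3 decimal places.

k = ln 2 / 22 = 0.03151 per h
Dose 1 (400 mg at t=0 h): 400·exp(−0.03151·9) = 301.239 mg/L
Dose 2 (445 mg at t=3 h): 445·exp(−0.03151·6) = 368.350 mg/L
Dose 3 (380 mg at t=6 h): 380·exp(−0.03151·3) = 345.728 mg/L
C(9) = 301.239 + 368.350 + 345.728 = 1015.317 mg/L

1015.317 mg/L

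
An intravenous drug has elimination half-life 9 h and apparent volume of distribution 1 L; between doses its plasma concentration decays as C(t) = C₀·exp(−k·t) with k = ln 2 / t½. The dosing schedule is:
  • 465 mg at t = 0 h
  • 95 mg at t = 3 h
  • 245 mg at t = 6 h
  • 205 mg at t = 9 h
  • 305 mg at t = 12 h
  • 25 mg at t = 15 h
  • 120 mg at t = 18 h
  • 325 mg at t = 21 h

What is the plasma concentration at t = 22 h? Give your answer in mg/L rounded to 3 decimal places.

799.062 mg/L

k = ln 2 / 9 = 0.07702 per h
Dose 1 (465 mg at t=0 h): 465·exp(−0.07702·22) = 85.428 mg/L
Dose 2 (95 mg at t=3 h): 95·exp(−0.07702·19) = 21.990 mg/L
Dose 3 (245 mg at t=6 h): 245·exp(−0.07702·16) = 71.450 mg/L
Dose 4 (205 mg at t=9 h): 205·exp(−0.07702·13) = 75.324 mg/L
Dose 5 (305 mg at t=12 h): 305·exp(−0.07702·10) = 141.196 mg/L
Dose 6 (25 mg at t=15 h): 25·exp(−0.07702·7) = 14.582 mg/L
Dose 7 (120 mg at t=18 h): 120·exp(−0.07702·4) = 88.184 mg/L
Dose 8 (325 mg at t=21 h): 325·exp(−0.07702·1) = 300.909 mg/L
C(22) = 85.428 + 21.990 + 71.450 + 75.324 + 141.196 + 14.582 + 88.184 + 300.909 = 799.062 mg/L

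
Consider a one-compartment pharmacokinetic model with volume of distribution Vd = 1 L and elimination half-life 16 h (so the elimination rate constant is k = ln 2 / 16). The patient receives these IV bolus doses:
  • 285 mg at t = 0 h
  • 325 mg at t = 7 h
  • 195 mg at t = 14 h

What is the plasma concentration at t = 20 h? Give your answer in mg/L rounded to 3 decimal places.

k = ln 2 / 16 = 0.04332 per h
Dose 1 (285 mg at t=0 h): 285·exp(−0.04332·20) = 119.828 mg/L
Dose 2 (325 mg at t=7 h): 325·exp(−0.04332·13) = 185.053 mg/L
Dose 3 (195 mg at t=14 h): 195·exp(−0.04332·6) = 150.366 mg/L
C(20) = 119.828 + 185.053 + 150.366 = 455.246 mg/L

455.246 mg/L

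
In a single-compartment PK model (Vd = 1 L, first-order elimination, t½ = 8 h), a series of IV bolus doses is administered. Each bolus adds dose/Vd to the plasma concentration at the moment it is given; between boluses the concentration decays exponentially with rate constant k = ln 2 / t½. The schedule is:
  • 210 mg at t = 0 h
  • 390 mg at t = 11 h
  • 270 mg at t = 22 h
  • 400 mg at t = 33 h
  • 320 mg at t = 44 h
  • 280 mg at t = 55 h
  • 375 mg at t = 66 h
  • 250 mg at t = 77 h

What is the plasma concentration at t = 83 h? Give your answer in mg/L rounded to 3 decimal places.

k = ln 2 / 8 = 0.08664 per h
Dose 1 (210 mg at t=0 h): 210·exp(−0.08664·83) = 0.158 mg/L
Dose 2 (390 mg at t=11 h): 390·exp(−0.08664·72) = 0.762 mg/L
Dose 3 (270 mg at t=22 h): 270·exp(−0.08664·61) = 1.368 mg/L
Dose 4 (400 mg at t=33 h): 400·exp(−0.08664·50) = 5.256 mg/L
Dose 5 (320 mg at t=44 h): 320·exp(−0.08664·39) = 10.905 mg/L
Dose 6 (280 mg at t=55 h): 280·exp(−0.08664·28) = 24.749 mg/L
Dose 7 (375 mg at t=66 h): 375·exp(−0.08664·17) = 85.969 mg/L
Dose 8 (250 mg at t=77 h): 250·exp(−0.08664·6) = 148.651 mg/L
C(83) = 0.158 + 0.762 + 1.368 + 5.256 + 10.905 + 24.749 + 85.969 + 148.651 = 277.817 mg/L

277.817 mg/L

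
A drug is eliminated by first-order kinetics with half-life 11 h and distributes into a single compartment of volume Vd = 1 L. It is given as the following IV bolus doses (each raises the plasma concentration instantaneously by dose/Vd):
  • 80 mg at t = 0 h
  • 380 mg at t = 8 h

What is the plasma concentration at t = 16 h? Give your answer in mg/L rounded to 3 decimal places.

258.727 mg/L

k = ln 2 / 11 = 0.06301 per h
Dose 1 (80 mg at t=0 h): 80·exp(−0.06301·16) = 29.190 mg/L
Dose 2 (380 mg at t=8 h): 380·exp(−0.06301·8) = 229.537 mg/L
C(16) = 29.190 + 229.537 = 258.727 mg/L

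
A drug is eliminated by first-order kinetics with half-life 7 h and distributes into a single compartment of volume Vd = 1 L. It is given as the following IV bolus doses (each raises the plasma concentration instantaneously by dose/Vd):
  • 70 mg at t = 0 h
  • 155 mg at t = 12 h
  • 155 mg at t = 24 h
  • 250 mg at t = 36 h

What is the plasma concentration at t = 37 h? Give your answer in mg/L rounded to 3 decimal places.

284.047 mg/L

k = ln 2 / 7 = 0.09902 per h
Dose 1 (70 mg at t=0 h): 70·exp(−0.09902·37) = 1.794 mg/L
Dose 2 (155 mg at t=12 h): 155·exp(−0.09902·25) = 13.038 mg/L
Dose 3 (155 mg at t=24 h): 155·exp(−0.09902·13) = 42.783 mg/L
Dose 4 (250 mg at t=36 h): 250·exp(−0.09902·1) = 226.431 mg/L
C(37) = 1.794 + 13.038 + 42.783 + 226.431 = 284.047 mg/L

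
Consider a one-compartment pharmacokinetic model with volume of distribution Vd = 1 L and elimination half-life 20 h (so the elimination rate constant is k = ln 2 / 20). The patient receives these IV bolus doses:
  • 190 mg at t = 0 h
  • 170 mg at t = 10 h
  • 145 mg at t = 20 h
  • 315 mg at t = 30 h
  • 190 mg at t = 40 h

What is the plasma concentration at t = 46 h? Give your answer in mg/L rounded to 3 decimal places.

k = ln 2 / 20 = 0.03466 per h
Dose 1 (190 mg at t=0 h): 190·exp(−0.03466·46) = 38.582 mg/L
Dose 2 (170 mg at t=10 h): 170·exp(−0.03466·36) = 48.820 mg/L
Dose 3 (145 mg at t=20 h): 145·exp(−0.03466·26) = 58.888 mg/L
Dose 4 (315 mg at t=30 h): 315·exp(−0.03466·16) = 180.920 mg/L
Dose 5 (190 mg at t=40 h): 190·exp(−0.03466·6) = 154.328 mg/L
C(46) = 38.582 + 48.820 + 58.888 + 180.920 + 154.328 = 481.538 mg/L

481.538 mg/L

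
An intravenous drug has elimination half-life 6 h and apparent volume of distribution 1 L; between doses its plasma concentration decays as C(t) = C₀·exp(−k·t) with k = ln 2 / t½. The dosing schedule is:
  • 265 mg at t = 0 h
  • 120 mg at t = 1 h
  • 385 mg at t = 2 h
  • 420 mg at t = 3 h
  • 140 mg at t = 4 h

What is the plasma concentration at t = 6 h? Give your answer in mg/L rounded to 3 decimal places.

850.485 mg/L

k = ln 2 / 6 = 0.11552 per h
Dose 1 (265 mg at t=0 h): 265·exp(−0.11552·6) = 132.500 mg/L
Dose 2 (120 mg at t=1 h): 120·exp(−0.11552·5) = 67.348 mg/L
Dose 3 (385 mg at t=2 h): 385·exp(−0.11552·4) = 242.535 mg/L
Dose 4 (420 mg at t=3 h): 420·exp(−0.11552·3) = 296.985 mg/L
Dose 5 (140 mg at t=4 h): 140·exp(−0.11552·2) = 111.118 mg/L
C(6) = 132.500 + 67.348 + 242.535 + 296.985 + 111.118 = 850.485 mg/L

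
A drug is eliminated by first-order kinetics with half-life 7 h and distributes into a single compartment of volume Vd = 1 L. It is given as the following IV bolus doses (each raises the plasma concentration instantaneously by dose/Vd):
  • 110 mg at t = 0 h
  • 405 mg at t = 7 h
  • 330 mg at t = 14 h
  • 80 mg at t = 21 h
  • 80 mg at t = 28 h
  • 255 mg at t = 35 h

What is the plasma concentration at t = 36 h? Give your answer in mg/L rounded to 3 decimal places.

k = ln 2 / 7 = 0.09902 per h
Dose 1 (110 mg at t=0 h): 110·exp(−0.09902·36) = 3.113 mg/L
Dose 2 (405 mg at t=7 h): 405·exp(−0.09902·29) = 22.926 mg/L
Dose 3 (330 mg at t=14 h): 330·exp(−0.09902·22) = 37.361 mg/L
Dose 4 (80 mg at t=21 h): 80·exp(−0.09902·15) = 18.114 mg/L
Dose 5 (80 mg at t=28 h): 80·exp(−0.09902·8) = 36.229 mg/L
Dose 6 (255 mg at t=35 h): 255·exp(−0.09902·1) = 230.960 mg/L
C(36) = 3.113 + 22.926 + 37.361 + 18.114 + 36.229 + 230.960 = 348.704 mg/L

348.704 mg/L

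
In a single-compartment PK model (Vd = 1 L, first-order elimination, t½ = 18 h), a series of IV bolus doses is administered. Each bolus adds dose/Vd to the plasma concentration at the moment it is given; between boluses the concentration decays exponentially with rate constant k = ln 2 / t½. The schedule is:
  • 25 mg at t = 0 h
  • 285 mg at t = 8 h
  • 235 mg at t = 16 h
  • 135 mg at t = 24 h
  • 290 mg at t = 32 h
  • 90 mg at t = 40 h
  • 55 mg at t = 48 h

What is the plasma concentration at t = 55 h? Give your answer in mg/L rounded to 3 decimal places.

k = ln 2 / 18 = 0.03851 per h
Dose 1 (25 mg at t=0 h): 25·exp(−0.03851·55) = 3.007 mg/L
Dose 2 (285 mg at t=8 h): 285·exp(−0.03851·47) = 46.647 mg/L
Dose 3 (235 mg at t=16 h): 235·exp(−0.03851·39) = 52.340 mg/L
Dose 4 (135 mg at t=24 h): 135·exp(−0.03851·31) = 40.916 mg/L
Dose 5 (290 mg at t=32 h): 290·exp(−0.03851·23) = 119.605 mg/L
Dose 6 (90 mg at t=40 h): 90·exp(−0.03851·15) = 50.511 mg/L
Dose 7 (55 mg at t=48 h): 55·exp(−0.03851·7) = 42.004 mg/L
C(55) = 3.007 + 46.647 + 52.340 + 40.916 + 119.605 + 50.511 + 42.004 = 355.030 mg/L

355.030 mg/L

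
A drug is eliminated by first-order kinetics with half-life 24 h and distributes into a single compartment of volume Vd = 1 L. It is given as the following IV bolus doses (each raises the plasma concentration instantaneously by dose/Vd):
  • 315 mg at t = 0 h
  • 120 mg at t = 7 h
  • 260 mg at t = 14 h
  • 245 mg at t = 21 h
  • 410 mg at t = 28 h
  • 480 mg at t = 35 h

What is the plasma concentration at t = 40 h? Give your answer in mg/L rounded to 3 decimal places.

1115.091 mg/L

k = ln 2 / 24 = 0.02888 per h
Dose 1 (315 mg at t=0 h): 315·exp(−0.02888·40) = 99.219 mg/L
Dose 2 (120 mg at t=7 h): 120·exp(−0.02888·33) = 46.266 mg/L
Dose 3 (260 mg at t=14 h): 260·exp(−0.02888·26) = 122.704 mg/L
Dose 4 (245 mg at t=21 h): 245·exp(−0.02888·19) = 141.531 mg/L
Dose 5 (410 mg at t=28 h): 410·exp(−0.02888·12) = 289.914 mg/L
Dose 6 (480 mg at t=35 h): 480·exp(−0.02888·5) = 415.458 mg/L
C(40) = 99.219 + 46.266 + 122.704 + 141.531 + 289.914 + 415.458 = 1115.091 mg/L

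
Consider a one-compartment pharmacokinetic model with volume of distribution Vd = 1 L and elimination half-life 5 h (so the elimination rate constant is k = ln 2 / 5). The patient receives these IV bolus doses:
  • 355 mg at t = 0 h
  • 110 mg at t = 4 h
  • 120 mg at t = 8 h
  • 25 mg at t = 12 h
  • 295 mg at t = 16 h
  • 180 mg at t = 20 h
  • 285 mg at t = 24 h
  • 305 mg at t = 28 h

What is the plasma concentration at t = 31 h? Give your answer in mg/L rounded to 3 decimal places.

k = ln 2 / 5 = 0.13863 per h
Dose 1 (355 mg at t=0 h): 355·exp(−0.13863·31) = 4.829 mg/L
Dose 2 (110 mg at t=4 h): 110·exp(−0.13863·27) = 2.605 mg/L
Dose 3 (120 mg at t=8 h): 120·exp(−0.13863·23) = 4.948 mg/L
Dose 4 (25 mg at t=12 h): 25·exp(−0.13863·19) = 1.795 mg/L
Dose 5 (295 mg at t=16 h): 295·exp(−0.13863·15) = 36.875 mg/L
Dose 6 (180 mg at t=20 h): 180·exp(−0.13863·11) = 39.175 mg/L
Dose 7 (285 mg at t=24 h): 285·exp(−0.13863·7) = 107.995 mg/L
Dose 8 (305 mg at t=28 h): 305·exp(−0.13863·3) = 201.225 mg/L
C(31) = 4.829 + 2.605 + 4.948 + 1.795 + 36.875 + 39.175 + 107.995 + 201.225 = 399.447 mg/L

399.447 mg/L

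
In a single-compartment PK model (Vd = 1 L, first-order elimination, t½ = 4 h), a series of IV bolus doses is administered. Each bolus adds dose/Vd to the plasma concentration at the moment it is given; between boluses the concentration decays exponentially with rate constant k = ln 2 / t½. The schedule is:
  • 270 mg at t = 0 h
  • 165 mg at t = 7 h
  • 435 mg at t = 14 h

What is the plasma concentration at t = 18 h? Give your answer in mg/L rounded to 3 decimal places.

k = ln 2 / 4 = 0.17329 per h
Dose 1 (270 mg at t=0 h): 270·exp(−0.17329·18) = 11.932 mg/L
Dose 2 (165 mg at t=7 h): 165·exp(−0.17329·11) = 24.527 mg/L
Dose 3 (435 mg at t=14 h): 435·exp(−0.17329·4) = 217.500 mg/L
C(18) = 11.932 + 24.527 + 217.500 = 253.960 mg/L

253.960 mg/L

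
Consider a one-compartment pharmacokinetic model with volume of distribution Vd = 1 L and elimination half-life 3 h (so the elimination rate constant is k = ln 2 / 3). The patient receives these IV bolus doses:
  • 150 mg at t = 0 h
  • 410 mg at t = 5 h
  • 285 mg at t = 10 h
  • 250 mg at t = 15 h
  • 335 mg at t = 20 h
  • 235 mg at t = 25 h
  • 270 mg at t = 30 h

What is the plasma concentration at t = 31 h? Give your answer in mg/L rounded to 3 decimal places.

308.981 mg/L

k = ln 2 / 3 = 0.23105 per h
Dose 1 (150 mg at t=0 h): 150·exp(−0.23105·31) = 0.116 mg/L
Dose 2 (410 mg at t=5 h): 410·exp(−0.23105·26) = 1.009 mg/L
Dose 3 (285 mg at t=10 h): 285·exp(−0.23105·21) = 2.227 mg/L
Dose 4 (250 mg at t=15 h): 250·exp(−0.23105·16) = 6.201 mg/L
Dose 5 (335 mg at t=20 h): 335·exp(−0.23105·11) = 26.380 mg/L
Dose 6 (235 mg at t=25 h): 235·exp(−0.23105·6) = 58.750 mg/L
Dose 7 (270 mg at t=30 h): 270·exp(−0.23105·1) = 214.299 mg/L
C(31) = 0.116 + 1.009 + 2.227 + 6.201 + 26.380 + 58.750 + 214.299 = 308.981 mg/L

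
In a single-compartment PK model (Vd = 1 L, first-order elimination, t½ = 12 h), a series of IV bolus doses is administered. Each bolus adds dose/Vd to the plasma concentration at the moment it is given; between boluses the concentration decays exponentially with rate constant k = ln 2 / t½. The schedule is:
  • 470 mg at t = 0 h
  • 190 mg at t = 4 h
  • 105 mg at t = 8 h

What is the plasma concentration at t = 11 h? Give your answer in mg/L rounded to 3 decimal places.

k = ln 2 / 12 = 0.05776 per h
Dose 1 (470 mg at t=0 h): 470·exp(−0.05776·11) = 248.974 mg/L
Dose 2 (190 mg at t=4 h): 190·exp(−0.05776·7) = 126.810 mg/L
Dose 3 (105 mg at t=8 h): 105·exp(−0.05776·3) = 88.294 mg/L
C(11) = 248.974 + 126.810 + 88.294 = 464.078 mg/L

464.078 mg/L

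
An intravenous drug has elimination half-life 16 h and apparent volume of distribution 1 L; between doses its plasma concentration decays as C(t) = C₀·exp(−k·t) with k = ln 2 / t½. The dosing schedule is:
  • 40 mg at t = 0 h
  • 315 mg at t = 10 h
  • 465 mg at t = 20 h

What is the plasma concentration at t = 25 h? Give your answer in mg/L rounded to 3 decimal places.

552.455 mg/L

k = ln 2 / 16 = 0.04332 per h
Dose 1 (40 mg at t=0 h): 40·exp(−0.04332·25) = 13.543 mg/L
Dose 2 (315 mg at t=10 h): 315·exp(−0.04332·15) = 164.473 mg/L
Dose 3 (465 mg at t=20 h): 465·exp(−0.04332·5) = 374.439 mg/L
C(25) = 13.543 + 164.473 + 374.439 = 552.455 mg/L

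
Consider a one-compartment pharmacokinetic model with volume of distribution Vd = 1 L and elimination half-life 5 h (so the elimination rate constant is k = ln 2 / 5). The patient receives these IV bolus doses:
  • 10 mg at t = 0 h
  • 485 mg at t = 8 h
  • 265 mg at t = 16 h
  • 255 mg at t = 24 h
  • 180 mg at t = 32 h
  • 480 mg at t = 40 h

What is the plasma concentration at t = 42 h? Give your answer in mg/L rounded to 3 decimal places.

441.393 mg/L

k = ln 2 / 5 = 0.13863 per h
Dose 1 (10 mg at t=0 h): 10·exp(−0.13863·42) = 0.030 mg/L
Dose 2 (485 mg at t=8 h): 485·exp(−0.13863·34) = 4.352 mg/L
Dose 3 (265 mg at t=16 h): 265·exp(−0.13863·26) = 7.209 mg/L
Dose 4 (255 mg at t=24 h): 255·exp(−0.13863·18) = 21.030 mg/L
Dose 5 (180 mg at t=32 h): 180·exp(−0.13863·10) = 45.000 mg/L
Dose 6 (480 mg at t=40 h): 480·exp(−0.13863·2) = 363.772 mg/L
C(42) = 0.030 + 4.352 + 7.209 + 21.030 + 45.000 + 363.772 = 441.393 mg/L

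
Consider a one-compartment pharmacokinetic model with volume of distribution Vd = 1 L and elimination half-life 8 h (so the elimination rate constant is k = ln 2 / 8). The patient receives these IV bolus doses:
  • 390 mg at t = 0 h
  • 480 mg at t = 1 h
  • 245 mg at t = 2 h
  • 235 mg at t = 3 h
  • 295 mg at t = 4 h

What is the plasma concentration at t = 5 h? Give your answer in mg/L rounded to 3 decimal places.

1249.343 mg/L

k = ln 2 / 8 = 0.08664 per h
Dose 1 (390 mg at t=0 h): 390·exp(−0.08664·5) = 252.884 mg/L
Dose 2 (480 mg at t=1 h): 480·exp(−0.08664·4) = 339.411 mg/L
Dose 3 (245 mg at t=2 h): 245·exp(−0.08664·3) = 188.921 mg/L
Dose 4 (235 mg at t=3 h): 235·exp(−0.08664·2) = 197.611 mg/L
Dose 5 (295 mg at t=4 h): 295·exp(−0.08664·1) = 270.516 mg/L
C(5) = 252.884 + 339.411 + 188.921 + 197.611 + 270.516 = 1249.343 mg/L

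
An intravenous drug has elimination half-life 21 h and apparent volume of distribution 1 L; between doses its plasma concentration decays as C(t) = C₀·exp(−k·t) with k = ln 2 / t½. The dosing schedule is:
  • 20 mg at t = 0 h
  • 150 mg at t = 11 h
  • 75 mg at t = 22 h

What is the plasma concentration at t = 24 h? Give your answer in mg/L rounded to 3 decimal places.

176.931 mg/L

k = ln 2 / 21 = 0.03301 per h
Dose 1 (20 mg at t=0 h): 20·exp(−0.03301·24) = 9.057 mg/L
Dose 2 (150 mg at t=11 h): 150·exp(−0.03301·13) = 97.665 mg/L
Dose 3 (75 mg at t=22 h): 75·exp(−0.03301·2) = 70.209 mg/L
C(24) = 9.057 + 97.665 + 70.209 = 176.931 mg/L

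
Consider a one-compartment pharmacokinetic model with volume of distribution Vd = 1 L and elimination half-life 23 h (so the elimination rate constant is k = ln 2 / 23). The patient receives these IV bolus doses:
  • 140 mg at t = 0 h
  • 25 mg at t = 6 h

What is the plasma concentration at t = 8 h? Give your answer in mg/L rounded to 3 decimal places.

133.545 mg/L

k = ln 2 / 23 = 0.03014 per h
Dose 1 (140 mg at t=0 h): 140·exp(−0.03014·8) = 110.007 mg/L
Dose 2 (25 mg at t=6 h): 25·exp(−0.03014·2) = 23.538 mg/L
C(8) = 110.007 + 23.538 = 133.545 mg/L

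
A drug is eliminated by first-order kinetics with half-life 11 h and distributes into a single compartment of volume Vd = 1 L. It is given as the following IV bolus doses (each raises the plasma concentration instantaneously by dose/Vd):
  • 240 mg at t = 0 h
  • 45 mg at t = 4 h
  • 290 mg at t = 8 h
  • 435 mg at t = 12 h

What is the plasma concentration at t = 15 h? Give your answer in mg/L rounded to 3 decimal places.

k = ln 2 / 11 = 0.06301 per h
Dose 1 (240 mg at t=0 h): 240·exp(−0.06301·15) = 93.264 mg/L
Dose 2 (45 mg at t=4 h): 45·exp(−0.06301·11) = 22.500 mg/L
Dose 3 (290 mg at t=8 h): 290·exp(−0.06301·7) = 186.566 mg/L
Dose 4 (435 mg at t=12 h): 435·exp(−0.06301·3) = 360.073 mg/L
C(15) = 93.264 + 22.500 + 186.566 + 360.073 = 662.403 mg/L

662.403 mg/L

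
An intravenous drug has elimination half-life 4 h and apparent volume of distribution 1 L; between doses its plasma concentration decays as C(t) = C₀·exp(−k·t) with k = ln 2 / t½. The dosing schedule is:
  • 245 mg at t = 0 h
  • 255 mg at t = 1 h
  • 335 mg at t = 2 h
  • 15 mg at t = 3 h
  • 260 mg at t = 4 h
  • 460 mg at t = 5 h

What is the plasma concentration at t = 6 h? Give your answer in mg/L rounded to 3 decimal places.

940.914 mg/L

k = ln 2 / 4 = 0.17329 per h
Dose 1 (245 mg at t=0 h): 245·exp(−0.17329·6) = 86.621 mg/L
Dose 2 (255 mg at t=1 h): 255·exp(−0.17329·5) = 107.214 mg/L
Dose 3 (335 mg at t=2 h): 335·exp(−0.17329·4) = 167.500 mg/L
Dose 4 (15 mg at t=3 h): 15·exp(−0.17329·3) = 8.919 mg/L
Dose 5 (260 mg at t=4 h): 260·exp(−0.17329·2) = 183.848 mg/L
Dose 6 (460 mg at t=5 h): 460·exp(−0.17329·1) = 386.812 mg/L
C(6) = 86.621 + 107.214 + 167.500 + 8.919 + 183.848 + 386.812 = 940.914 mg/L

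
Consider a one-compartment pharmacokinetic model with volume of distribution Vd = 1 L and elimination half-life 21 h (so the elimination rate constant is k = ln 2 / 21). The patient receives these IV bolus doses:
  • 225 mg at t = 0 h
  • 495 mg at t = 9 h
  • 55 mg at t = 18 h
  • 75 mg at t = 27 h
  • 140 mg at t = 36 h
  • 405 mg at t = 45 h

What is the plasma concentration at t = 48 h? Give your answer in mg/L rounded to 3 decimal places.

k = ln 2 / 21 = 0.03301 per h
Dose 1 (225 mg at t=0 h): 225·exp(−0.03301·48) = 46.144 mg/L
Dose 2 (495 mg at t=9 h): 495·exp(−0.03301·39) = 136.631 mg/L
Dose 3 (55 mg at t=18 h): 55·exp(−0.03301·30) = 20.432 mg/L
Dose 4 (75 mg at t=27 h): 75·exp(−0.03301·21) = 37.500 mg/L
Dose 5 (140 mg at t=36 h): 140·exp(−0.03301·12) = 94.213 mg/L
Dose 6 (405 mg at t=45 h): 405·exp(−0.03301·3) = 366.818 mg/L
C(48) = 46.144 + 136.631 + 20.432 + 37.500 + 94.213 + 366.818 = 701.738 mg/L

701.738 mg/L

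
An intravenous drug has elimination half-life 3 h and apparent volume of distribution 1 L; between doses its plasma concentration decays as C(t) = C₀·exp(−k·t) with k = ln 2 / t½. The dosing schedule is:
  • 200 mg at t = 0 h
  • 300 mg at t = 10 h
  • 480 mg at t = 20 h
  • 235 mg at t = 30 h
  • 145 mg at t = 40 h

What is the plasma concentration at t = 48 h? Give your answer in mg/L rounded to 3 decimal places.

k = ln 2 / 3 = 0.23105 per h
Dose 1 (200 mg at t=0 h): 200·exp(−0.23105·48) = 0.003 mg/L
Dose 2 (300 mg at t=10 h): 300·exp(−0.23105·38) = 0.046 mg/L
Dose 3 (480 mg at t=20 h): 480·exp(−0.23105·28) = 0.744 mg/L
Dose 4 (235 mg at t=30 h): 235·exp(−0.23105·18) = 3.672 mg/L
Dose 5 (145 mg at t=40 h): 145·exp(−0.23105·8) = 22.836 mg/L
C(48) = 0.003 + 0.046 + 0.744 + 3.672 + 22.836 = 27.301 mg/L

27.301 mg/L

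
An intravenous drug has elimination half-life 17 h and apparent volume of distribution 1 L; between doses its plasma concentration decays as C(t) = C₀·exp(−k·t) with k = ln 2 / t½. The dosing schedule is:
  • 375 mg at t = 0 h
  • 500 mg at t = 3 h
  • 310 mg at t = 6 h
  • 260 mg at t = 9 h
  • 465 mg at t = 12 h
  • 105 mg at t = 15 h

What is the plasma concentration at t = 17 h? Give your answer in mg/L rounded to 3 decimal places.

1331.641 mg/L

k = ln 2 / 17 = 0.04077 per h
Dose 1 (375 mg at t=0 h): 375·exp(−0.04077·17) = 187.500 mg/L
Dose 2 (500 mg at t=3 h): 500·exp(−0.04077·14) = 282.529 mg/L
Dose 3 (310 mg at t=6 h): 310·exp(−0.04077·11) = 197.960 mg/L
Dose 4 (260 mg at t=9 h): 260·exp(−0.04077·8) = 187.634 mg/L
Dose 5 (465 mg at t=12 h): 465·exp(−0.04077·5) = 379.241 mg/L
Dose 6 (105 mg at t=15 h): 105·exp(−0.04077·2) = 96.777 mg/L
C(17) = 187.500 + 282.529 + 197.960 + 187.634 + 379.241 + 96.777 = 1331.641 mg/L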